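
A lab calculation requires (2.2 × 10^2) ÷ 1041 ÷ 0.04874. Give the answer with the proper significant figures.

4.3

(2.2 × 10^2) ÷ 1041 ÷ 0.04874 = 4.33597157495…
Multiplication/division keeps the fewest significant figures: 2.2 × 10^2 → 2 s.f., 1041 → 4 s.f., 0.04874 → 4 s.f.; limit is 2.
Rounded to 2 significant figures: 4.3.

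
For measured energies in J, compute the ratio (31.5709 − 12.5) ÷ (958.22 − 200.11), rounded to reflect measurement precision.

0.0252

31.5709 − 12.5 = 19.0709, limited to 1 d.p. → 3 s.f.; 958.22 − 200.11 = 758.11, limited to 2 d.p. → 5 s.f.
Carrying full precision, 19.0709 ÷ 758.11 = 0.0251558480959…; keep min(3, 5) = 3 s.f.
Rounded to 3 significant figures: 0.0252.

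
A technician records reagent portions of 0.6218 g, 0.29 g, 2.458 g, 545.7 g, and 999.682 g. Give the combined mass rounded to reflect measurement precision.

0.6218 g + 0.29 g + 2.458 g + 545.7 g + 999.682 g = 1548.7518 g.
Addition/subtraction keeps the fewest decimal places: 0.6218 → 4 decimal places, 0.29 → 2 decimal places, 2.458 → 3 decimal places, 545.7 → 1 decimal place, 999.682 → 3 decimal places; limit is 1.
Rounded to 1 decimal place: 1548.8 g.

1548.8 g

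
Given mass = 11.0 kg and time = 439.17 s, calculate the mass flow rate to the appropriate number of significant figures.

0.0250 kg/s

mass flow rate = 11.0 kg ÷ 439.17 s = 0.0250472482182… kg/s.
11.0 has 3 significant figures; 439.17 has 5.
Division/multiplication keeps the fewest: 3 significant figures.
Rounded: 0.0250 kg/s.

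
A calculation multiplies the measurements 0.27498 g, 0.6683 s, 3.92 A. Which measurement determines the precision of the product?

0.27498 g → 5 s.f.; 0.6683 s → 4 s.f.; 3.92 A → 3 s.f.
The fewest is 3 significant figures, from 3.92 A.

3.92 A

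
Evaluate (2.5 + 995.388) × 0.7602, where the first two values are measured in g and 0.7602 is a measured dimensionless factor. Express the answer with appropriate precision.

758.6 g

2.5 g + 995.388 g = 997.888 g; the sum is limited to 1 decimal place (4 s.f.).
Carrying full precision, 997.888 × 0.7602 = 758.5944576 g; 0.7602 has 4 s.f., so the result keeps min(4, 4) = 4 s.f.
Rounded to 4 significant figures: 758.6 g.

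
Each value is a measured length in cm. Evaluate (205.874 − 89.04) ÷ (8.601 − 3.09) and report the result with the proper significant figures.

21.2

205.874 − 89.04 = 116.834, limited to 2 d.p. → 5 s.f.; 8.601 − 3.09 = 5.511, limited to 2 d.p. → 3 s.f.
Carrying full precision, 116.834 ÷ 5.511 = 21.2001451642…; keep min(5, 3) = 3 s.f.
Rounded to 3 significant figures: 21.2.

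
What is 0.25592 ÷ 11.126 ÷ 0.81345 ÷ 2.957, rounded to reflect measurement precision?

9.563 × 10^-3

0.25592 ÷ 11.126 ÷ 0.81345 ÷ 2.957 = 0.00956275399286…
Multiplication/division keeps the fewest significant figures: 0.25592 → 5 s.f., 11.126 → 5 s.f., 0.81345 → 5 s.f., 2.957 → 4 s.f.; limit is 4.
Rounded to 4 significant figures: 9.563 × 10^-3.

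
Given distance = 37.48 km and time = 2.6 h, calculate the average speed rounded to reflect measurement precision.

14 km/h

average speed = 37.48 km ÷ 2.6 h = 14.4153846154… km/h.
37.48 has 4 significant figures; 2.6 has 2.
Division/multiplication keeps the fewest: 2 significant figures.
Rounded: 14 km/h.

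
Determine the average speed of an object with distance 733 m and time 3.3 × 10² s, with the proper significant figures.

2.2 m/s

average speed = 733 m ÷ 3.3 × 10² s = 2.22121212121… m/s.
733 has 3 significant figures; 3.3 × 10² has 2.
Division/multiplication keeps the fewest: 2 significant figures.
Rounded: 2.2 m/s.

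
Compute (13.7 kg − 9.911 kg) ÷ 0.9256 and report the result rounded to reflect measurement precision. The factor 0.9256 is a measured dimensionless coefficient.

13.7 kg − 9.911 kg = 3.789 kg; the difference is limited to 1 decimal place (2 s.f.).
Carrying full precision, 3.789 ÷ 0.9256 = 4.09356093345… kg; 0.9256 has 4 s.f., so the result keeps min(2, 4) = 2 s.f.
Rounded to 2 significant figures: 4.1 kg.

4.1 kg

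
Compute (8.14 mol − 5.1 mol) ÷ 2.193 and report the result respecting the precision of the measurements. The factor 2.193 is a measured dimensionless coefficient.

8.14 mol − 5.1 mol = 3.04 mol; the difference is limited to 1 decimal place (2 s.f.).
Carrying full precision, 3.04 ÷ 2.193 = 1.38622891017… mol; 2.193 has 4 s.f., so the result keeps min(2, 4) = 2 s.f.
Rounded to 2 significant figures: 1.4 mol.

1.4 mol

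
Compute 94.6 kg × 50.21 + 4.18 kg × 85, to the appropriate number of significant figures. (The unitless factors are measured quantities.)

94.6 × 50.21 = 4749.866 → 4.75 × 10^3 kg (3 s.f., last digit at the 10^1 place).
4.18 × 85 = 355.3 → 3.6 × 10^2 kg (2 s.f., last digit at the 10^1 place).
Sum: 5105.166 kg; keep the coarser place, 10^1.
Result: 5.11 × 10^3 kg.

5.11 × 10^3 kg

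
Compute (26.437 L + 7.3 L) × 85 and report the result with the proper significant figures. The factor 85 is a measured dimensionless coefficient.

2.9 × 10³ L

26.437 L + 7.3 L = 33.737 L; the sum is limited to 1 decimal place (3 s.f.).
Carrying full precision, 33.737 × 85 = 2867.645 L; 85 has 2 s.f., so the result keeps min(3, 2) = 2 s.f.
Rounded to 2 significant figures: 2.9 × 10³ L.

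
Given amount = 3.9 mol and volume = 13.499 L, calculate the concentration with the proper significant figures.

concentration = 3.9 mol ÷ 13.499 L = 0.288910289651… mol/L.
3.9 has 2 significant figures; 13.499 has 5.
Division/multiplication keeps the fewest: 2 significant figures.
Rounded: 0.29 mol/L.

0.29 mol/L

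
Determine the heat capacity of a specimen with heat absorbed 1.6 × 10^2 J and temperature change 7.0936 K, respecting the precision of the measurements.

heat capacity = 1.6 × 10^2 J ÷ 7.0936 K = 22.5555430247… J/K.
1.6 × 10^2 has 2 significant figures; 7.0936 has 5.
Division/multiplication keeps the fewest: 2 significant figures.
Rounded: 23 J/K.

23 J/K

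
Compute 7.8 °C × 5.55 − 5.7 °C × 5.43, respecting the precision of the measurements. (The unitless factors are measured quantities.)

7.8 × 5.55 = 43.29 → 43 °C (2 s.f., last digit at the 10^0 place).
5.7 × 5.43 = 30.951 → 31 °C (2 s.f., last digit at the 10^0 place).
Difference: 12.339 °C; keep the coarser place, 10^0.
Result: 12 °C.

12 °C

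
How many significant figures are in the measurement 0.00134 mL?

3

0.00134: leading zeros are not significant.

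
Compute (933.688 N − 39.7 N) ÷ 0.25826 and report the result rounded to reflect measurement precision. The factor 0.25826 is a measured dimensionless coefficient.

3462 N

933.688 N − 39.7 N = 893.988 N; the difference is limited to 1 decimal place (4 s.f.).
Carrying full precision, 893.988 ÷ 0.25826 = 3461.58135213… N; 0.25826 has 5 s.f., so the result keeps min(4, 5) = 4 s.f.
Rounded to 4 significant figures: 3462 N.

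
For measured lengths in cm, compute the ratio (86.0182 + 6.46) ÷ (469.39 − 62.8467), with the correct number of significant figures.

0.2275

86.0182 + 6.46 = 92.4782, limited to 2 d.p. → 4 s.f.; 469.39 − 62.8467 = 406.5433, limited to 2 d.p. → 5 s.f.
Carrying full precision, 92.4782 ÷ 406.5433 = 0.227474416624…; keep min(4, 5) = 4 s.f.
Rounded to 4 significant figures: 0.2275.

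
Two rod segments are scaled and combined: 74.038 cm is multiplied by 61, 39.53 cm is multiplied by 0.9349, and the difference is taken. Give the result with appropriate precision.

74.038 × 61 = 4516.318 → 4.5 × 10³ cm (2 s.f., last digit at the 10^2 place).
39.53 × 0.9349 = 36.956597 → 36.96 cm (4 s.f., last digit at the 10^-2 place).
Difference: 4479.361403 cm; keep the coarser place, 10^2.
Result: 4.5 × 10³ cm.

4.5 × 10³ cm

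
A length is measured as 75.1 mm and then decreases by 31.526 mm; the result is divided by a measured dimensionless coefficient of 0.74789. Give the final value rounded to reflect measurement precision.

58.3 mm

75.1 mm − 31.526 mm = 43.574 mm; the difference is limited to 1 decimal place (3 s.f.).
Carrying full precision, 43.574 ÷ 0.74789 = 58.2625787215… mm; 0.74789 has 5 s.f., so the result keeps min(3, 5) = 3 s.f.
Rounded to 3 significant figures: 58.3 mm.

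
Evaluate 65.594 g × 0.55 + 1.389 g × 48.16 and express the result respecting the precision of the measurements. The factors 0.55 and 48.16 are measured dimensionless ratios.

103 g

65.594 × 0.55 = 36.0767 → 36 g (2 s.f., last digit at the 10^0 place).
1.389 × 48.16 = 66.89424 → 66.89 g (4 s.f., last digit at the 10^-2 place).
Sum: 102.97094 g; keep the coarser place, 10^0.
Result: 103 g.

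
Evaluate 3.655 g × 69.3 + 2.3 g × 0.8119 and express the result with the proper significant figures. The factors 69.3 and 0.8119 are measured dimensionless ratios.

3.655 × 69.3 = 253.2915 → 253 g (3 s.f., last digit at the 10^0 place).
2.3 × 0.8119 = 1.86737 → 1.9 g (2 s.f., last digit at the 10^-1 place).
Sum: 255.15887 g; keep the coarser place, 10^0.
Result: 255 g.

255 g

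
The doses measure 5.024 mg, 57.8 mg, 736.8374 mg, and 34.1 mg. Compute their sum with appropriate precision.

5.024 mg + 57.8 mg + 736.8374 mg + 34.1 mg = 833.7614 mg.
Addition/subtraction keeps the fewest decimal places: 5.024 → 3 decimal places, 57.8 → 1 decimal place, 736.8374 → 4 decimal places, 34.1 → 1 decimal place; limit is 1.
Rounded to 1 decimal place: 833.8 mg.

833.8 mg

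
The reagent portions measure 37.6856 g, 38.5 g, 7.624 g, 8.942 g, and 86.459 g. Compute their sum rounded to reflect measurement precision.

37.6856 g + 38.5 g + 7.624 g + 8.942 g + 86.459 g = 179.2106 g.
Addition/subtraction keeps the fewest decimal places: 37.6856 → 4 decimal places, 38.5 → 1 decimal place, 7.624 → 3 decimal places, 8.942 → 3 decimal places, 86.459 → 3 decimal places; limit is 1.
Rounded to 1 decimal place: 179.2 g.

179.2 g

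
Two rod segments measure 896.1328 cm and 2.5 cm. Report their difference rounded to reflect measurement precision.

896.1328 cm − 2.5 cm = 893.6328 cm.
Addition/subtraction keeps the fewest decimal places: 896.1328 → 4 decimal places, 2.5 → 1 decimal place; limit is 1.
Rounded to 1 decimal place: 893.6 cm.

893.6 cm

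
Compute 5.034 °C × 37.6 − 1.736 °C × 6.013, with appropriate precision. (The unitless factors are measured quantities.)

179 °C

5.034 × 37.6 = 189.2784 → 189 °C (3 s.f., last digit at the 10^0 place).
1.736 × 6.013 = 10.438568 → 10.44 °C (4 s.f., last digit at the 10^-2 place).
Difference: 178.839832 °C; keep the coarser place, 10^0.
Result: 179 °C.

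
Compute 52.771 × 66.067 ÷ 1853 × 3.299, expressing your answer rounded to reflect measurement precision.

52.771 × 66.067 ÷ 1853 × 3.299 = 6.20707234023…
Multiplication/division keeps the fewest significant figures: 52.771 → 5 s.f., 66.067 → 5 s.f., 1853 → 4 s.f., 3.299 → 4 s.f.; limit is 4.
Rounded to 4 significant figures: 6.207.

6.207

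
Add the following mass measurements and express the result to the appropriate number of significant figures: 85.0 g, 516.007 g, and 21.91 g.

622.9 g

85.0 g + 516.007 g + 21.91 g = 622.917 g.
Addition/subtraction keeps the fewest decimal places: 85.0 → 1 decimal place, 516.007 → 3 decimal places, 21.91 → 2 decimal places; limit is 1.
Rounded to 1 decimal place: 622.9 g.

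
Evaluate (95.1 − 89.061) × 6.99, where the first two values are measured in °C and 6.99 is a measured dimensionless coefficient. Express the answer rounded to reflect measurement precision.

42 °C

95.1 °C − 89.061 °C = 6.039 °C; the difference is limited to 1 decimal place (2 s.f.).
Carrying full precision, 6.039 × 6.99 = 42.21261 °C; 6.99 has 3 s.f., so the result keeps min(2, 3) = 2 s.f.
Rounded to 2 significant figures: 42 °C.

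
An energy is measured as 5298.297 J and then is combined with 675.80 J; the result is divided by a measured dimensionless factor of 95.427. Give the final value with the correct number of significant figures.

5298.297 J + 675.80 J = 5974.097 J; the sum is limited to 2 decimal places (6 s.f.).
Carrying full precision, 5974.097 ÷ 95.427 = 62.6038437759… J; 95.427 has 5 s.f., so the result keeps min(6, 5) = 5 s.f.
Rounded to 5 significant figures: 62.604 J.

62.604 J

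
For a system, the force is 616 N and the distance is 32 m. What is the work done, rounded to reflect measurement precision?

work done = 616 N × 32 m = 19712 J.
616 has 3 significant figures; 32 has 2.
Division/multiplication keeps the fewest: 2 significant figures.
Rounded: 2.0 × 10⁴ J.

2.0 × 10⁴ J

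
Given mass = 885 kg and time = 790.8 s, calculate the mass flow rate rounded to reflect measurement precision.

mass flow rate = 885 kg ÷ 790.8 s = 1.1191198786… kg/s.
885 has 3 significant figures; 790.8 has 4.
Division/multiplication keeps the fewest: 3 significant figures.
Rounded: 1.12 kg/s.

1.12 kg/s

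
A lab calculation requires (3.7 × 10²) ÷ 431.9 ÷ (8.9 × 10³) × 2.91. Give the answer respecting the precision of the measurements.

(3.7 × 10²) ÷ 431.9 ÷ (8.9 × 10³) × 2.91 = 0.000280105413498…
Multiplication/division keeps the fewest significant figures: 3.7 × 10² → 2 s.f., 431.9 → 4 s.f., 8.9 × 10³ → 2 s.f., 2.91 → 3 s.f.; limit is 2.
Rounded to 2 significant figures: 2.8 × 10⁻⁴.

2.8 × 10⁻⁴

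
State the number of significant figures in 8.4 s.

8.4: every digit is nonzero and significant.

2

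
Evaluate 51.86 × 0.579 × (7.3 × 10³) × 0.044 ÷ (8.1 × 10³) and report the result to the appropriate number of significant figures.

1.2

51.86 × 0.579 × (7.3 × 10³) × 0.044 ÷ (8.1 × 10³) = 1.19069791704…
Multiplication/division keeps the fewest significant figures: 51.86 → 4 s.f., 0.579 → 3 s.f., 7.3 × 10³ → 2 s.f., 0.044 → 2 s.f., 8.1 × 10³ → 2 s.f.; limit is 2.
Rounded to 2 significant figures: 1.2.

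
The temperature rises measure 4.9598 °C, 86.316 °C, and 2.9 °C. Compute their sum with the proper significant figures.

94.2 °C

4.9598 °C + 86.316 °C + 2.9 °C = 94.1758 °C.
Addition/subtraction keeps the fewest decimal places: 4.9598 → 4 decimal places, 86.316 → 3 decimal places, 2.9 → 1 decimal place; limit is 1.
Rounded to 1 decimal place: 94.2 °C.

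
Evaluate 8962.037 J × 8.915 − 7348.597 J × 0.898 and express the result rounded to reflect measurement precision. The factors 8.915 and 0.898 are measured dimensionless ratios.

7.330 × 10^4 J

8962.037 × 8.915 = 79896.559855 → 7.990 × 10^4 J (4 s.f., last digit at the 10^1 place).
7348.597 × 0.898 = 6599.040106 → 6.60 × 10^3 J (3 s.f., last digit at the 10^1 place).
Difference: 73297.519749 J; keep the coarser place, 10^1.
Result: 7.330 × 10^4 J.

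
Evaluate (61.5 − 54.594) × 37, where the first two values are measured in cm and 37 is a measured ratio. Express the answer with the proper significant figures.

2.6 × 10² cm

61.5 cm − 54.594 cm = 6.906 cm; the difference is limited to 1 decimal place (2 s.f.).
Carrying full precision, 6.906 × 37 = 255.522 cm; 37 has 2 s.f., so the result keeps min(2, 2) = 2 s.f.
Rounded to 2 significant figures: 2.6 × 10² cm.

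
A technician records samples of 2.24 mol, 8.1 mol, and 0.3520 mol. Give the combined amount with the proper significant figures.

2.24 mol + 8.1 mol + 0.3520 mol = 10.6920 mol.
Addition/subtraction keeps the fewest decimal places: 2.24 → 2 decimal places, 8.1 → 1 decimal place, 0.3520 → 4 decimal places; limit is 1.
Rounded to 1 decimal place: 10.7 mol.

10.7 mol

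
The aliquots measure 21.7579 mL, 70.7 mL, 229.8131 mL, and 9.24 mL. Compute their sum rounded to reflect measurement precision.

21.7579 mL + 70.7 mL + 229.8131 mL + 9.24 mL = 331.5110 mL.
Addition/subtraction keeps the fewest decimal places: 21.7579 → 4 decimal places, 70.7 → 1 decimal place, 229.8131 → 4 decimal places, 9.24 → 2 decimal places; limit is 1.
Rounded to 1 decimal place: 331.5 mL.

331.5 mL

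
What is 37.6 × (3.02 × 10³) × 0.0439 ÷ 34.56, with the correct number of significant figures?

37.6 × (3.02 × 10³) × 0.0439 ÷ 34.56 = 144.239953704…
Multiplication/division keeps the fewest significant figures: 37.6 → 3 s.f., 3.02 × 10³ → 3 s.f., 0.0439 → 3 s.f., 34.56 → 4 s.f.; limit is 3.
Rounded to 3 significant figures: 1.44 × 10².

1.44 × 10²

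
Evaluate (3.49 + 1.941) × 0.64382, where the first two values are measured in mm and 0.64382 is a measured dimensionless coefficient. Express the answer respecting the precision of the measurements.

3.49 mm + 1.941 mm = 5.431 mm; the sum is limited to 2 decimal places (3 s.f.).
Carrying full precision, 5.431 × 0.64382 = 3.49658642 mm; 0.64382 has 5 s.f., so the result keeps min(3, 5) = 3 s.f.
Rounded to 3 significant figures: 3.50 mm.

3.50 mm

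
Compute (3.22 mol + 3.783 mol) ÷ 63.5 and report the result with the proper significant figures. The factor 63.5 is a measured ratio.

0.110 mol

3.22 mol + 3.783 mol = 7.003 mol; the sum is limited to 2 decimal places (3 s.f.).
Carrying full precision, 7.003 ÷ 63.5 = 0.110283464567… mol; 63.5 has 3 s.f., so the result keeps min(3, 3) = 3 s.f.
Rounded to 3 significant figures: 0.110 mol.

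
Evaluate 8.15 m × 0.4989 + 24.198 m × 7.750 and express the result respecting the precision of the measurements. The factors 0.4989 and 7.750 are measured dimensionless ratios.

8.15 × 0.4989 = 4.066035 → 4.07 m (3 s.f., last digit at the 10^-2 place).
24.198 × 7.750 = 187.5345 → 187.5 m (4 s.f., last digit at the 10^-1 place).
Sum: 191.600535 m; keep the coarser place, 10^-1.
Result: 191.6 m.

191.6 m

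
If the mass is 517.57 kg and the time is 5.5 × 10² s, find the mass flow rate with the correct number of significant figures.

mass flow rate = 517.57 kg ÷ 5.5 × 10² s = 0.941036363636… kg/s.
517.57 has 5 significant figures; 5.5 × 10² has 2.
Division/multiplication keeps the fewest: 2 significant figures.
Rounded: 0.94 kg/s.

0.94 kg/s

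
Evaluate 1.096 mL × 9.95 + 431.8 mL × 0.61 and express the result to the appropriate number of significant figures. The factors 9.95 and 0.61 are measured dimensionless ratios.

1.096 × 9.95 = 10.9052 → 10.9 mL (3 s.f., last digit at the 10^-1 place).
431.8 × 0.61 = 263.398 → 2.6 × 10^2 mL (2 s.f., last digit at the 10^1 place).
Sum: 274.3032 mL; keep the coarser place, 10^1.
Result: 2.7 × 10^2 mL.

2.7 × 10^2 mL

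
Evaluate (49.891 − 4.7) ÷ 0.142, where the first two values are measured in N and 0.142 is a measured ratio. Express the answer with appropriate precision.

318 N

49.891 N − 4.7 N = 45.191 N; the difference is limited to 1 decimal place (3 s.f.).
Carrying full precision, 45.191 ÷ 0.142 = 318.246478873… N; 0.142 has 3 s.f., so the result keeps min(3, 3) = 3 s.f.
Rounded to 3 significant figures: 318 N.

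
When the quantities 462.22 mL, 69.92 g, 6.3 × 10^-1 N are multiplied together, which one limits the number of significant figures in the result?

6.3 × 10^-1 N

462.22 mL → 5 s.f.; 69.92 g → 4 s.f.; 6.3 × 10^-1 N → 2 s.f.
The fewest is 2 significant figures, from 6.3 × 10^-1 N.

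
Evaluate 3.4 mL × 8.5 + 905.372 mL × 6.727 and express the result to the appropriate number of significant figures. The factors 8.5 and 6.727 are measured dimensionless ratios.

6119 mL

3.4 × 8.5 = 28.9 → 29 mL (2 s.f., last digit at the 10^0 place).
905.372 × 6.727 = 6090.437444 → 6.090 × 10^3 mL (4 s.f., last digit at the 10^0 place).
Sum: 6119.337444 mL; keep the coarser place, 10^0.
Result: 6119 mL.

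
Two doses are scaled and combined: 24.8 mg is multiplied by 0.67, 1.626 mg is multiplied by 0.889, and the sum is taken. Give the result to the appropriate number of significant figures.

24.8 × 0.67 = 16.616 → 17 mg (2 s.f., last digit at the 10^0 place).
1.626 × 0.889 = 1.445514 → 1.45 mg (3 s.f., last digit at the 10^-2 place).
Sum: 18.061514 mg; keep the coarser place, 10^0.
Result: 18 mg.

18 mg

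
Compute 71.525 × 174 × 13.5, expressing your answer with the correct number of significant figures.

71.525 × 174 × 13.5 = 168012.225
Multiplication/division keeps the fewest significant figures: 71.525 → 5 s.f., 174 → 3 s.f., 13.5 → 3 s.f.; limit is 3.
Rounded to 3 significant figures: 1.68 × 10^5.

1.68 × 10^5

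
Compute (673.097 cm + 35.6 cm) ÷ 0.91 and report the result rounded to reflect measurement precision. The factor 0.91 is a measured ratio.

673.097 cm + 35.6 cm = 708.697 cm; the sum is limited to 1 decimal place (4 s.f.).
Carrying full precision, 708.697 ÷ 0.91 = 778.787912088… cm; 0.91 has 2 s.f., so the result keeps min(4, 2) = 2 s.f.
Rounded to 2 significant figures: 7.8 × 10^2 cm.

7.8 × 10^2 cm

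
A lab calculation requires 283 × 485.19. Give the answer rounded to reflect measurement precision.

1.37 × 10^5

283 × 485.19 = 137308.77
Multiplication/division keeps the fewest significant figures: 283 → 3 s.f., 485.19 → 5 s.f.; limit is 3.
Rounded to 3 significant figures: 1.37 × 10^5.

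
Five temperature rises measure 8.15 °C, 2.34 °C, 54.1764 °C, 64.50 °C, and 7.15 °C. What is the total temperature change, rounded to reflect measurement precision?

136.32 °C

8.15 °C + 2.34 °C + 54.1764 °C + 64.50 °C + 7.15 °C = 136.3164 °C.
Addition/subtraction keeps the fewest decimal places: 8.15 → 2 decimal places, 2.34 → 2 decimal places, 54.1764 → 4 decimal places, 64.50 → 2 decimal places, 7.15 → 2 decimal places; limit is 2.
Rounded to 2 decimal places: 136.32 °C.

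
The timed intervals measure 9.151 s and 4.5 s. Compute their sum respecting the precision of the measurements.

13.7 s

9.151 s + 4.5 s = 13.651 s.
Addition/subtraction keeps the fewest decimal places: 9.151 → 3 decimal places, 4.5 → 1 decimal place; limit is 1.
Rounded to 1 decimal place: 13.7 s.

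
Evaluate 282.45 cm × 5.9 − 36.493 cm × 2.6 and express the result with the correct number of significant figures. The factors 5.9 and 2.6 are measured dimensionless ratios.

282.45 × 5.9 = 1666.455 → 1.7 × 10³ cm (2 s.f., last digit at the 10^2 place).
36.493 × 2.6 = 94.8818 → 95 cm (2 s.f., last digit at the 10^0 place).
Difference: 1571.5732 cm; keep the coarser place, 10^2.
Result: 1.6 × 10³ cm.

1.6 × 10³ cm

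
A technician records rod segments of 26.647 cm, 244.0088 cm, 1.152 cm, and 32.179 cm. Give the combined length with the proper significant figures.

303.987 cm

26.647 cm + 244.0088 cm + 1.152 cm + 32.179 cm = 303.9868 cm.
Addition/subtraction keeps the fewest decimal places: 26.647 → 3 decimal places, 244.0088 → 4 decimal places, 1.152 → 3 decimal places, 32.179 → 3 decimal places; limit is 3.
Rounded to 3 decimal places: 303.987 cm.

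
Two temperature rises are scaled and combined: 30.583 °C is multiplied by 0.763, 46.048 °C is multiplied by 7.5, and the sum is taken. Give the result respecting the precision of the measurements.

3.7 × 10^2 °C

30.583 × 0.763 = 23.334829 → 23.3 °C (3 s.f., last digit at the 10^-1 place).
46.048 × 7.5 = 345.36 → 3.5 × 10^2 °C (2 s.f., last digit at the 10^1 place).
Sum: 368.694829 °C; keep the coarser place, 10^1.
Result: 3.7 × 10^2 °C.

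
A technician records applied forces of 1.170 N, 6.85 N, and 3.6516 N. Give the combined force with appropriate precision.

11.67 N

1.170 N + 6.85 N + 3.6516 N = 11.6716 N.
Addition/subtraction keeps the fewest decimal places: 1.170 → 3 decimal places, 6.85 → 2 decimal places, 3.6516 → 4 decimal places; limit is 2.
Rounded to 2 decimal places: 11.67 N.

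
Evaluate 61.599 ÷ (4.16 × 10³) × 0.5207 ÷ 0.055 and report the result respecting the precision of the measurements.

61.599 ÷ (4.16 × 10³) × 0.5207 ÷ 0.055 = 0.140186185752…
Multiplication/division keeps the fewest significant figures: 61.599 → 5 s.f., 4.16 × 10³ → 3 s.f., 0.5207 → 4 s.f., 0.055 → 2 s.f.; limit is 2.
Rounded to 2 significant figures: 1.4 × 10⁻¹.

1.4 × 10⁻¹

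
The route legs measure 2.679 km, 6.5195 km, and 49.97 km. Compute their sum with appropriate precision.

2.679 km + 6.5195 km + 49.97 km = 59.1685 km.
Addition/subtraction keeps the fewest decimal places: 2.679 → 3 decimal places, 6.5195 → 4 decimal places, 49.97 → 2 decimal places; limit is 2.
Rounded to 2 decimal places: 59.17 km.

59.17 km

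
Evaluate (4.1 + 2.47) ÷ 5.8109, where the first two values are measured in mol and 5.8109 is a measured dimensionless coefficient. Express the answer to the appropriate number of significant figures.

4.1 mol + 2.47 mol = 6.57 mol; the sum is limited to 1 decimal place (2 s.f.).
Carrying full precision, 6.57 ÷ 5.8109 = 1.13063380888… mol; 5.8109 has 5 s.f., so the result keeps min(2, 5) = 2 s.f.
Rounded to 2 significant figures: 1.1 mol.

1.1 mol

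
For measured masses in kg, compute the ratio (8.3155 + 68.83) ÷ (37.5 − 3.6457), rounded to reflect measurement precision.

2.28

8.3155 + 68.83 = 77.1455, limited to 2 d.p. → 4 s.f.; 37.5 − 3.6457 = 33.8543, limited to 1 d.p. → 3 s.f.
Carrying full precision, 77.1455 ÷ 33.8543 = 2.27875040984…; keep min(4, 3) = 3 s.f.
Rounded to 3 significant figures: 2.28.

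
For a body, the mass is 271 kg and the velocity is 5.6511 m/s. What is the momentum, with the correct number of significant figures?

momentum = 271 kg × 5.6511 m/s = 1531.4481 kg·m/s.
271 has 3 significant figures; 5.6511 has 5.
Division/multiplication keeps the fewest: 3 significant figures.
Rounded: 1.53 × 10³ kg·m/s.

1.53 × 10³ kg·m/s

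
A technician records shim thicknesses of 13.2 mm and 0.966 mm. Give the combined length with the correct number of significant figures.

13.2 mm + 0.966 mm = 14.166 mm.
Addition/subtraction keeps the fewest decimal places: 13.2 → 1 decimal place, 0.966 → 3 decimal places; limit is 1.
Rounded to 1 decimal place: 14.2 mm.

14.2 mm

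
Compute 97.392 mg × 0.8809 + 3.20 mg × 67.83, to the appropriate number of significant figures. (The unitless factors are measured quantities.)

97.392 × 0.8809 = 85.7926128 → 85.79 mg (4 s.f., last digit at the 10^-2 place).
3.20 × 67.83 = 217.056 → 217 mg (3 s.f., last digit at the 10^0 place).
Sum: 302.8486128 mg; keep the coarser place, 10^0.
Result: 303 mg.

303 mg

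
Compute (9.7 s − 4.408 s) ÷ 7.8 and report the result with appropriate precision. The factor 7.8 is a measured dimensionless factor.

9.7 s − 4.408 s = 5.292 s; the difference is limited to 1 decimal place (2 s.f.).
Carrying full precision, 5.292 ÷ 7.8 = 0.678461538462… s; 7.8 has 2 s.f., so the result keeps min(2, 2) = 2 s.f.
Rounded to 2 significant figures: 0.68 s.

0.68 s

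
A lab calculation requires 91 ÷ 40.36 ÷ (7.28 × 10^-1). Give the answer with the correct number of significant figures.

3.1

91 ÷ 40.36 ÷ (7.28 × 10^-1) = 3.0971258672…
Multiplication/division keeps the fewest significant figures: 91 → 2 s.f., 40.36 → 4 s.f., 7.28 × 10^-1 → 3 s.f.; limit is 2.
Rounded to 2 significant figures: 3.1.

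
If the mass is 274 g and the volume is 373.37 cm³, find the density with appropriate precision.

0.734 g/cm³

density = 274 g ÷ 373.37 cm³ = 0.733856496237… g/cm³.
274 has 3 significant figures; 373.37 has 5.
Division/multiplication keeps the fewest: 3 significant figures.
Rounded: 0.734 g/cm³.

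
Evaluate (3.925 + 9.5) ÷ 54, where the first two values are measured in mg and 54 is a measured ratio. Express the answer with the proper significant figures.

0.25 mg

3.925 mg + 9.5 mg = 13.425 mg; the sum is limited to 1 decimal place (3 s.f.).
Carrying full precision, 13.425 ÷ 54 = 0.248611111111… mg; 54 has 2 s.f., so the result keeps min(3, 2) = 2 s.f.
Rounded to 2 significant figures: 0.25 mg.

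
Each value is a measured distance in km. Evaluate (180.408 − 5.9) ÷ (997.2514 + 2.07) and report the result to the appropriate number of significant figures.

180.408 − 5.9 = 174.508, limited to 1 d.p. → 4 s.f.; 997.2514 + 2.07 = 999.3214, limited to 2 d.p. → 5 s.f.
Carrying full precision, 174.508 ÷ 999.3214 = 0.174626501544…; keep min(4, 5) = 4 s.f.
Rounded to 4 significant figures: 1.746 × 10^-1.

1.746 × 10^-1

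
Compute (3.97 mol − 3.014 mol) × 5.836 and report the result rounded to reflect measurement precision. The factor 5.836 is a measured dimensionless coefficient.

3.97 mol − 3.014 mol = 0.956 mol; the difference is limited to 2 decimal places (2 s.f.).
Carrying full precision, 0.956 × 5.836 = 5.579216 mol; 5.836 has 4 s.f., so the result keeps min(2, 4) = 2 s.f.
Rounded to 2 significant figures: 5.6 mol.

5.6 mol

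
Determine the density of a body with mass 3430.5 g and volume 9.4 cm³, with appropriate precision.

density = 3430.5 g ÷ 9.4 cm³ = 364.946808511… g/cm³.
3430.5 has 5 significant figures; 9.4 has 2.
Division/multiplication keeps the fewest: 2 significant figures.
Rounded: 3.6 × 10^2 g/cm³.

3.6 × 10^2 g/cm³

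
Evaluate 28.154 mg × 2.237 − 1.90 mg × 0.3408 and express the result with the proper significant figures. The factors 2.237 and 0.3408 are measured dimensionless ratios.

28.154 × 2.237 = 62.980498 → 62.98 mg (4 s.f., last digit at the 10^-2 place).
1.90 × 0.3408 = 0.64752 → 0.648 mg (3 s.f., last digit at the 10^-3 place).
Difference: 62.332978 mg; keep the coarser place, 10^-2.
Result: 62.33 mg.

62.33 mg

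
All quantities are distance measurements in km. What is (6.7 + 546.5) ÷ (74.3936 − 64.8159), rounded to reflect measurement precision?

6.7 + 546.5 = 553.2, limited to 1 d.p. → 4 s.f.; 74.3936 − 64.8159 = 9.5777, limited to 4 d.p. → 5 s.f.
Carrying full precision, 553.2 ÷ 9.5777 = 57.759169738…; keep min(4, 5) = 4 s.f.
Rounded to 4 significant figures: 57.76.

57.76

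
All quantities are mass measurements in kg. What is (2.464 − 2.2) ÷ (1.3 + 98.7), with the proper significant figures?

2.464 − 2.2 = 0.264, limited to 1 d.p. → 1 s.f.; 1.3 + 98.7 = 100.0, limited to 1 d.p. → 4 s.f.
Carrying full precision, 0.264 ÷ 100.0 = 0.00264; keep min(1, 4) = 1 s.f.
Rounded to 1 significant figure: 0.003.

0.003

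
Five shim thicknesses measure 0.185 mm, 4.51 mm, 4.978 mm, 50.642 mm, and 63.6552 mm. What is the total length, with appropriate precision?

0.185 mm + 4.51 mm + 4.978 mm + 50.642 mm + 63.6552 mm = 123.9702 mm.
Addition/subtraction keeps the fewest decimal places: 0.185 → 3 decimal places, 4.51 → 2 decimal places, 4.978 → 3 decimal places, 50.642 → 3 decimal places, 63.6552 → 4 decimal places; limit is 2.
Rounded to 2 decimal places: 123.97 mm.

123.97 mm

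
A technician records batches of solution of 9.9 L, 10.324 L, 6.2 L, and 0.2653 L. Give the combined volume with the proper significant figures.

26.7 L

9.9 L + 10.324 L + 6.2 L + 0.2653 L = 26.6893 L.
Addition/subtraction keeps the fewest decimal places: 9.9 → 1 decimal place, 10.324 → 3 decimal places, 6.2 → 1 decimal place, 0.2653 → 4 decimal places; limit is 1.
Rounded to 1 decimal place: 26.7 L.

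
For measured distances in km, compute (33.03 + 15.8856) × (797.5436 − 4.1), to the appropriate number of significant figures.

33.03 + 15.8856 = 48.9156, limited to 2 d.p. → 4 s.f.; 797.5436 − 4.1 = 793.4436, limited to 1 d.p. → 4 s.f.
Carrying full precision, 48.9156 × 793.4436 = 38811.7697602…; keep min(4, 4) = 4 s.f.
Rounded to 4 significant figures: 3.881 × 10⁴ km².

3.881 × 10⁴ km²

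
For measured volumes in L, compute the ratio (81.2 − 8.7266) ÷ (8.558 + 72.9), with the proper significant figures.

81.2 − 8.7266 = 72.4734, limited to 1 d.p. → 3 s.f.; 8.558 + 72.9 = 81.458, limited to 1 d.p. → 3 s.f.
Carrying full precision, 72.4734 ÷ 81.458 = 0.88970266886…; keep min(3, 3) = 3 s.f.
Rounded to 3 significant figures: 0.890.

0.890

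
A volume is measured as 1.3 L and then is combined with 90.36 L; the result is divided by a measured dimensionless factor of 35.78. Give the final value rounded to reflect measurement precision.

2.56 L

1.3 L + 90.36 L = 91.66 L; the sum is limited to 1 decimal place (3 s.f.).
Carrying full precision, 91.66 ÷ 35.78 = 2.56176634992… L; 35.78 has 4 s.f., so the result keeps min(3, 4) = 3 s.f.
Rounded to 3 significant figures: 2.56 L.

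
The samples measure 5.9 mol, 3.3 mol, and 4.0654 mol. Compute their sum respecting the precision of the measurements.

5.9 mol + 3.3 mol + 4.0654 mol = 13.2654 mol.
Addition/subtraction keeps the fewest decimal places: 5.9 → 1 decimal place, 3.3 → 1 decimal place, 4.0654 → 4 decimal places; limit is 1.
Rounded to 1 decimal place: 13.3 mol.

13.3 mol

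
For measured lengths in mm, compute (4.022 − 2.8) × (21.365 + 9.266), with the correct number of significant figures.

4.022 − 2.8 = 1.222, limited to 1 d.p. → 2 s.f.; 21.365 + 9.266 = 30.631, limited to 3 d.p. → 5 s.f.
Carrying full precision, 1.222 × 30.631 = 37.431082; keep min(2, 5) = 2 s.f.
Rounded to 2 significant figures: 37 mm².

37 mm²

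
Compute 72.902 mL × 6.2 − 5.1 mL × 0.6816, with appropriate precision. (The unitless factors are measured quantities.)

4.5 × 10² mL

72.902 × 6.2 = 451.9924 → 4.5 × 10² mL (2 s.f., last digit at the 10^1 place).
5.1 × 0.6816 = 3.47616 → 3.5 mL (2 s.f., last digit at the 10^-1 place).
Difference: 448.51624 mL; keep the coarser place, 10^1.
Result: 4.5 × 10² mL.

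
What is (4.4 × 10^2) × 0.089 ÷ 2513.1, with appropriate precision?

0.016

(4.4 × 10^2) × 0.089 ÷ 2513.1 = 0.0155823484939…
Multiplication/division keeps the fewest significant figures: 4.4 × 10^2 → 2 s.f., 0.089 → 2 s.f., 2513.1 → 5 s.f.; limit is 2.
Rounded to 2 significant figures: 0.016.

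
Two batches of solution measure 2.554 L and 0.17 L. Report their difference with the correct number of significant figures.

2.38 L

2.554 L − 0.17 L = 2.384 L.
Addition/subtraction keeps the fewest decimal places: 2.554 → 3 decimal places, 0.17 → 2 decimal places; limit is 2.
Rounded to 2 decimal places: 2.38 L.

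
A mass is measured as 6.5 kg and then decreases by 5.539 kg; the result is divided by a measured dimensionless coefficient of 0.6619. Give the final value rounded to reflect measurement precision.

6.5 kg − 5.539 kg = 0.961 kg; the difference is limited to 1 decimal place (2 s.f.).
Carrying full precision, 0.961 ÷ 0.6619 = 1.45188094878… kg; 0.6619 has 4 s.f., so the result keeps min(2, 4) = 2 s.f.
Rounded to 2 significant figures: 1.5 kg.

1.5 kg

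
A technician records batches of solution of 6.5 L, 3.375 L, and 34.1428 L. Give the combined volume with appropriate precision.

44.0 L

6.5 L + 3.375 L + 34.1428 L = 44.0178 L.
Addition/subtraction keeps the fewest decimal places: 6.5 → 1 decimal place, 3.375 → 3 decimal places, 34.1428 → 4 decimal places; limit is 1.
Rounded to 1 decimal place: 44.0 L.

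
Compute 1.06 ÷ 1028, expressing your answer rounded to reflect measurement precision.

1.06 ÷ 1028 = 0.00103112840467…
Multiplication/division keeps the fewest significant figures: 1.06 → 3 s.f., 1028 → 4 s.f.; limit is 3.
Rounded to 3 significant figures: 0.00103.

0.00103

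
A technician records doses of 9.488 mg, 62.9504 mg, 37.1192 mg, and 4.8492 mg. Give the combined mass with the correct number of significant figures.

114.407 mg

9.488 mg + 62.9504 mg + 37.1192 mg + 4.8492 mg = 114.4068 mg.
Addition/subtraction keeps the fewest decimal places: 9.488 → 3 decimal places, 62.9504 → 4 decimal places, 37.1192 → 4 decimal places, 4.8492 → 4 decimal places; limit is 3.
Rounded to 3 decimal places: 114.407 mg.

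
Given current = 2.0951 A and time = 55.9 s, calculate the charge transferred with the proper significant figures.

charge transferred = 2.0951 A × 55.9 s = 117.11609 C.
2.0951 has 5 significant figures; 55.9 has 3.
Division/multiplication keeps the fewest: 3 significant figures.
Rounded: 117 C.

117 C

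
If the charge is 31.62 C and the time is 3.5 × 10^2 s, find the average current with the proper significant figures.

0.090 A

average current = 31.62 C ÷ 3.5 × 10^2 s = 0.0903428571429… A.
31.62 has 4 significant figures; 3.5 × 10^2 has 2.
Division/multiplication keeps the fewest: 2 significant figures.
Rounded: 0.090 A.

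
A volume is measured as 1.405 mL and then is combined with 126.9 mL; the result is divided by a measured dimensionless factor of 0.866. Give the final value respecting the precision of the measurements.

1.405 mL + 126.9 mL = 128.305 mL; the sum is limited to 1 decimal place (4 s.f.).
Carrying full precision, 128.305 ÷ 0.866 = 148.158198614… mL; 0.866 has 3 s.f., so the result keeps min(4, 3) = 3 s.f.
Rounded to 3 significant figures: 148 mL.

148 mL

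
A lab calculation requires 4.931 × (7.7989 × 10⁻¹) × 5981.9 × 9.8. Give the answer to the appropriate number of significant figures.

4.931 × (7.7989 × 10⁻¹) × 5981.9 × 9.8 = 225441.351096…
Multiplication/division keeps the fewest significant figures: 4.931 → 4 s.f., 7.7989 × 10⁻¹ → 5 s.f., 5981.9 → 5 s.f., 9.8 → 2 s.f.; limit is 2.
Rounded to 2 significant figures: 2.3 × 10⁵.

2.3 × 10⁵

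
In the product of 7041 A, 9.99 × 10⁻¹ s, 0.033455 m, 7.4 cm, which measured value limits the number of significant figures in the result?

7.4 cm

7041 A → 4 s.f.; 9.99 × 10⁻¹ s → 3 s.f.; 0.033455 m → 5 s.f.; 7.4 cm → 2 s.f.
The fewest is 2 significant figures, from 7.4 cm.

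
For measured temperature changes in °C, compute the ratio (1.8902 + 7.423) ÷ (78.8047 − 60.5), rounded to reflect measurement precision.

0.509

1.8902 + 7.423 = 9.3132, limited to 3 d.p. → 4 s.f.; 78.8047 − 60.5 = 18.3047, limited to 1 d.p. → 3 s.f.
Carrying full precision, 9.3132 ÷ 18.3047 = 0.508787360623…; keep min(4, 3) = 3 s.f.
Rounded to 3 significant figures: 0.509.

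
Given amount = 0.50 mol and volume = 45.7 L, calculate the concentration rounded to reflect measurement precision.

concentration = 0.50 mol ÷ 45.7 L = 0.0109409190372… mol/L.
0.50 has 2 significant figures; 45.7 has 3.
Division/multiplication keeps the fewest: 2 significant figures.
Rounded: 0.011 mol/L.

0.011 mol/L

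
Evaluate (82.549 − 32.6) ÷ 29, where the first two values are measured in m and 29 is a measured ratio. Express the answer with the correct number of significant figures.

1.7 m

82.549 m − 32.6 m = 49.949 m; the difference is limited to 1 decimal place (3 s.f.).
Carrying full precision, 49.949 ÷ 29 = 1.72237931034… m; 29 has 2 s.f., so the result keeps min(3, 2) = 2 s.f.
Rounded to 2 significant figures: 1.7 m.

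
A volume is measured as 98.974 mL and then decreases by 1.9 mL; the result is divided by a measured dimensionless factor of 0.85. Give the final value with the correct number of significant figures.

1.1 × 10² mL

98.974 mL − 1.9 mL = 97.074 mL; the difference is limited to 1 decimal place (3 s.f.).
Carrying full precision, 97.074 ÷ 0.85 = 114.204705882… mL; 0.85 has 2 s.f., so the result keeps min(3, 2) = 2 s.f.
Rounded to 2 significant figures: 1.1 × 10² mL.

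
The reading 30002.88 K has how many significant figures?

30002.88: zeros between nonzero digits are significant.

7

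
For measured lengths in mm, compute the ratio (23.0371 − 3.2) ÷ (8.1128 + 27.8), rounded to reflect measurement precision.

23.0371 − 3.2 = 19.8371, limited to 1 d.p. → 3 s.f.; 8.1128 + 27.8 = 35.9128, limited to 1 d.p. → 3 s.f.
Carrying full precision, 19.8371 ÷ 35.9128 = 0.552368514847…; keep min(3, 3) = 3 s.f.
Rounded to 3 significant figures: 0.552.

0.552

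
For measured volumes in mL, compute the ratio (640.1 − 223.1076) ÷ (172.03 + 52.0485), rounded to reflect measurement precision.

1.861

640.1 − 223.1076 = 416.9924, limited to 1 d.p. → 4 s.f.; 172.03 + 52.0485 = 224.0785, limited to 2 d.p. → 5 s.f.
Carrying full precision, 416.9924 ÷ 224.0785 = 1.86092106115…; keep min(4, 5) = 4 s.f.
Rounded to 4 significant figures: 1.861.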